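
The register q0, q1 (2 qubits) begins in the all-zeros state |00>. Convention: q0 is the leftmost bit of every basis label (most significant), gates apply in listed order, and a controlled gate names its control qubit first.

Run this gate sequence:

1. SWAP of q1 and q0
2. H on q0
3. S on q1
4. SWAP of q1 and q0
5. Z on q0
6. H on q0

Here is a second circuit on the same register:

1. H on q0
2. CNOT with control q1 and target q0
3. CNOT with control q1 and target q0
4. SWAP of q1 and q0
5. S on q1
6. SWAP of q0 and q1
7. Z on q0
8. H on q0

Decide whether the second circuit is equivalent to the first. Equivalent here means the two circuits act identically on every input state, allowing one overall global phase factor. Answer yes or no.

No — the two circuits implement different unitaries, even allowing a global phase.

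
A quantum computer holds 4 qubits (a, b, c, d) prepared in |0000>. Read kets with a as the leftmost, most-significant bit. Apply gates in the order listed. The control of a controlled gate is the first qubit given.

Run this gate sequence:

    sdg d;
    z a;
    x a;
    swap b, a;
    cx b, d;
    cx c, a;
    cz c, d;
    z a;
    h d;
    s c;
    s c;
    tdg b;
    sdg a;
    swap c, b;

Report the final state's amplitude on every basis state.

The resulting statevector has amplitude -sqrt(2)*exp(3*I*pi/4)/2 on |0010>, sqrt(2)*exp(3*I*pi/4)/2 on |0011>, and 0 on every other basis state.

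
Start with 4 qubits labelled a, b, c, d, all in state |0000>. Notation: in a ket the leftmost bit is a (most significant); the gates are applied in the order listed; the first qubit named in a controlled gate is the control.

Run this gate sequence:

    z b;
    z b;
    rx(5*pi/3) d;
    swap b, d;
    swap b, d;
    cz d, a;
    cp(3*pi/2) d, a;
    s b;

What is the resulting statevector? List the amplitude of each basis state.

The resulting statevector has amplitude -sqrt(3)/2 on |0000>, -I/2 on |0001>, and 0 on every other basis state.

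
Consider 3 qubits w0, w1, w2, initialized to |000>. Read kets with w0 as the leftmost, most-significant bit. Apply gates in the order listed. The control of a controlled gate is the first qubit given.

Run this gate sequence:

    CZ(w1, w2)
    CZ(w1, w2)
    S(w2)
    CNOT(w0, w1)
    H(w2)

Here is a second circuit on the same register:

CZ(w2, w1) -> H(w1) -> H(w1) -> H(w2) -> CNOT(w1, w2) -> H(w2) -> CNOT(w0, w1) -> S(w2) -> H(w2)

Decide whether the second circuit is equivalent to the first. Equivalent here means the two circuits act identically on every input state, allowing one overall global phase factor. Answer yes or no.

Yes: on every input state the two circuits agree up to one overall phase factor.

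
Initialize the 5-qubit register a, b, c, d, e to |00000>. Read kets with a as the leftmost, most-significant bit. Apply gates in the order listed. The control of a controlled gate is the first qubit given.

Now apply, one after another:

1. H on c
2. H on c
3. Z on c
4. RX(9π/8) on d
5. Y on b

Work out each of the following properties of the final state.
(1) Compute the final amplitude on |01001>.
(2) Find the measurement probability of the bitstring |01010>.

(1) The final state's coefficient on |01001> equals 0.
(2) Outcome |01010> occurs with probability sin(7*pi/16)**2.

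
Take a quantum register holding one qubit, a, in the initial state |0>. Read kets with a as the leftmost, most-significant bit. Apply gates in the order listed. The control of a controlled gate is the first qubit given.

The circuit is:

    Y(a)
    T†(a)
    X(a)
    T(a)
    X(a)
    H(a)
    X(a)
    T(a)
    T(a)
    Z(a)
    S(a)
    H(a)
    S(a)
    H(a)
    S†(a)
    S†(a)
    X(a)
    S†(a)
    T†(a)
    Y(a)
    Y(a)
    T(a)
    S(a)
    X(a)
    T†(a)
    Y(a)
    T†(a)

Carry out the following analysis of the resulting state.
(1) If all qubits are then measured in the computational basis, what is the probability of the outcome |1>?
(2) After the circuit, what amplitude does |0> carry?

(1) A full measurement returns |1> with probability 1/2. Key observation: gates 17-24 undo each other exactly, leaving only the rest of the circuit to track.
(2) |0> carries amplitude -sqrt(2)/2 in the final state.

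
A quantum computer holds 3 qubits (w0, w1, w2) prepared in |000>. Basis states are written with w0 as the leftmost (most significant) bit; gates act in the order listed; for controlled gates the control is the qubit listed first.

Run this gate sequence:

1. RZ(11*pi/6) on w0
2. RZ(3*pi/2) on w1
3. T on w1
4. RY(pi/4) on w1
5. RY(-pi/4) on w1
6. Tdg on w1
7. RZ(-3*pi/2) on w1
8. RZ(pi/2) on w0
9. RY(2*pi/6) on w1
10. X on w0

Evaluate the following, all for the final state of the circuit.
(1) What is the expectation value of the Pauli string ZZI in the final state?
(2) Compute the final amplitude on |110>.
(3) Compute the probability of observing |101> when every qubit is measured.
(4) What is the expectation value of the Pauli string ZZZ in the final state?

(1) The expectation value of ZZI is -1/2. Key observation: the block from step 2 through step 7 cancels to the identity and can be dropped.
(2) The amplitude on |110> is exp(5*I*pi/6)/2.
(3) Outcome |101> occurs with probability 0.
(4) In the final state, ZZZ has expectation -1/2.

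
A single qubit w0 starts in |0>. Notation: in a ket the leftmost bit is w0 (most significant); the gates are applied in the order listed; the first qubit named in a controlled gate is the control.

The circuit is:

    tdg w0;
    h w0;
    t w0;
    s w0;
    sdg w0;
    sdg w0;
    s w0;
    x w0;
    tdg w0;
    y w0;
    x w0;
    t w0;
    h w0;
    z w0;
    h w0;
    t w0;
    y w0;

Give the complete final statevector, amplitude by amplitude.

The final amplitudes are sqrt(2)*I/2 on |0>, sqrt(2)/2 on |1>.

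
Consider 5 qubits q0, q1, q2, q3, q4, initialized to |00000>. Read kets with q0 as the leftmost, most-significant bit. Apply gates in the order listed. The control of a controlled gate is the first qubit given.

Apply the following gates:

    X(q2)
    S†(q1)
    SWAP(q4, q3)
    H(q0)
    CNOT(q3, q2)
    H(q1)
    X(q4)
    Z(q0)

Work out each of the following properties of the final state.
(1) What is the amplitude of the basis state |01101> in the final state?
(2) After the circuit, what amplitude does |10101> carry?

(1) |01101> carries amplitude 1/2 in the final state.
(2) |10101> carries amplitude -1/2 in the final state.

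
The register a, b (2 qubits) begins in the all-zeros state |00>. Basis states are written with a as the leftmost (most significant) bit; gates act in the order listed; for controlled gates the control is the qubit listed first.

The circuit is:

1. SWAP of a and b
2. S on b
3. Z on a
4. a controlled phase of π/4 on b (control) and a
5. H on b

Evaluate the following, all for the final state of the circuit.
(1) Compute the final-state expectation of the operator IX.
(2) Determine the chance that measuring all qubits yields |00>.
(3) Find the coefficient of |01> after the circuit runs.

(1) The observable IX averages to 1.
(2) A full measurement returns |00> with probability 1/2.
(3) |01> carries amplitude sqrt(2)/2 in the final state.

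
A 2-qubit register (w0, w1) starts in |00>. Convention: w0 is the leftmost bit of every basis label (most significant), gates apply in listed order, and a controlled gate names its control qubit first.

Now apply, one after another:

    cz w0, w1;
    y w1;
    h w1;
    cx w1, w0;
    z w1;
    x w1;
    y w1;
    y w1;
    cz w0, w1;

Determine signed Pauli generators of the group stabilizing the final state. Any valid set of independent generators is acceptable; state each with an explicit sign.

The stabilizer group can be generated by +XX, -ZZ, among other valid generating sets.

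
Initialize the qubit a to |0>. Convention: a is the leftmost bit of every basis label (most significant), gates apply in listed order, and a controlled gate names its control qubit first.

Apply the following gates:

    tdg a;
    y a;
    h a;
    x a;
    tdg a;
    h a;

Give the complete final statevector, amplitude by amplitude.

The final amplitudes are -I/2 + exp(I*pi/4)/2 on |0>, -I/2 - exp(I*pi/4)/2 on |1>.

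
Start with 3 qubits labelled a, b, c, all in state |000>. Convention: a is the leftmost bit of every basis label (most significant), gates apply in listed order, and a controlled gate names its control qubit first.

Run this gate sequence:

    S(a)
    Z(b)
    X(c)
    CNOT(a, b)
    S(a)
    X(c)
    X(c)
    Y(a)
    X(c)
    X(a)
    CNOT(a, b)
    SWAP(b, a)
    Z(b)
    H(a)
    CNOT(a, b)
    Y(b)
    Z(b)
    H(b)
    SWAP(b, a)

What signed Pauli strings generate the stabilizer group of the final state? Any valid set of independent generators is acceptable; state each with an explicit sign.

The final state is stabilized by the group generated by -XZI, +ZXI, +IIZ; other independent generating sets are equally valid.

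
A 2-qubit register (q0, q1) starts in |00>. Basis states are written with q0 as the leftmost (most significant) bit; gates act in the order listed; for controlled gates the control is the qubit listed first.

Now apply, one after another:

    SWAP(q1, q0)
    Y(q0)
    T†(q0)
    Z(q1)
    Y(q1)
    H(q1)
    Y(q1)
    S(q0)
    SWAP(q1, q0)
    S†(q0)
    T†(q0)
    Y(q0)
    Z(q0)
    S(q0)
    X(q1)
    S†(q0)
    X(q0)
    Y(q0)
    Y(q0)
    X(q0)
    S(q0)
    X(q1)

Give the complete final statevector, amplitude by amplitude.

After the circuit, the state carries amplitude 0 on |00>, sqrt(2)*I/2 on |01>, 0 on |10>, -sqrt(2)*exp(3*I*pi/4)/2 on |11>. Key observation: steps 15-22 multiply out to the identity, so the circuit reduces to the remaining gates.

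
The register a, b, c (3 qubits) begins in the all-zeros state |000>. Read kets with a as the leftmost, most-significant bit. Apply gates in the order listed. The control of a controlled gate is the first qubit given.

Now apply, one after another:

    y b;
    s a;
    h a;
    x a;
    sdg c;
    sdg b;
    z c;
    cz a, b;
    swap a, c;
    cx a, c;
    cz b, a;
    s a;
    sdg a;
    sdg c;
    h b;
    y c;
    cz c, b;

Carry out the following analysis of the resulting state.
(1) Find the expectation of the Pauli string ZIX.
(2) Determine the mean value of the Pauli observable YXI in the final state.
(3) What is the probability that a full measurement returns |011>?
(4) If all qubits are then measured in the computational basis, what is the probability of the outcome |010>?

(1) The observable ZIX averages to 0. Key observation: gates 12-13 undo each other exactly, leaving only the rest of the circuit to track.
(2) The observable YXI averages to 0.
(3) A full measurement returns |011> with probability 1/4.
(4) Outcome |010> occurs with probability 1/4.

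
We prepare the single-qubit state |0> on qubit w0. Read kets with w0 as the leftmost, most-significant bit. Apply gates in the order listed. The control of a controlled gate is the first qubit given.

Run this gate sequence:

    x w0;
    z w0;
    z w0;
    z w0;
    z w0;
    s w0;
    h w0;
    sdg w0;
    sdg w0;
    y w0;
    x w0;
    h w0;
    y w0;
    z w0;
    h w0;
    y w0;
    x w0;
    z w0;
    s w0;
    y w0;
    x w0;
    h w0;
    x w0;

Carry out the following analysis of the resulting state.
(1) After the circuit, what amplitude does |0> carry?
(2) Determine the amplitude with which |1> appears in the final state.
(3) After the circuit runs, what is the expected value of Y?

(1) |0> carries amplitude 1/2 - I/2 in the final state.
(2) The amplitude on |1> is -1/2 - I/2.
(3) In the final state, Y has expectation -1.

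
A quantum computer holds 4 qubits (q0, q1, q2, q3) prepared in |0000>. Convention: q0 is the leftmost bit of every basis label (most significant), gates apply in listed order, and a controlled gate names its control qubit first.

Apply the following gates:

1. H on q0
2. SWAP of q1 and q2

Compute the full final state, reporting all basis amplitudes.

The resulting statevector has amplitude sqrt(2)/2 on |0000>, sqrt(2)/2 on |1000>, and 0 on every other basis state.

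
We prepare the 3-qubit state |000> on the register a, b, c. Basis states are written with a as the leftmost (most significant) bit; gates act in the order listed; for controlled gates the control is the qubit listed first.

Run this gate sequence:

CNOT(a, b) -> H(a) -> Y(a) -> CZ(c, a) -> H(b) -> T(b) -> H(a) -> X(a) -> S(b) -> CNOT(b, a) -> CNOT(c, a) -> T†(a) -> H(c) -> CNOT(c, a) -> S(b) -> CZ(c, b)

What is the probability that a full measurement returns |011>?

A full measurement returns |011> with probability 1/4.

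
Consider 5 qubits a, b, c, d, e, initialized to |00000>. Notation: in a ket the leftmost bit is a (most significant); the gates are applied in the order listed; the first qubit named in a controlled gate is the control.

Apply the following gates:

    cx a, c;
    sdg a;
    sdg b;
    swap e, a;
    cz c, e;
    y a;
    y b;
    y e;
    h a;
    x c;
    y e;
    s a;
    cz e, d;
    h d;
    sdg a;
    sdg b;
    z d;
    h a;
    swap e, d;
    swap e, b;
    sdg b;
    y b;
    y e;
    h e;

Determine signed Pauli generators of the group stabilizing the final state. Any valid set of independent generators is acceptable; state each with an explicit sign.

The final state is stabilized by the group generated by +IYIII, +IIIIX, -ZIIII, -IIZII, +IIIZI; other independent generating sets are equally valid.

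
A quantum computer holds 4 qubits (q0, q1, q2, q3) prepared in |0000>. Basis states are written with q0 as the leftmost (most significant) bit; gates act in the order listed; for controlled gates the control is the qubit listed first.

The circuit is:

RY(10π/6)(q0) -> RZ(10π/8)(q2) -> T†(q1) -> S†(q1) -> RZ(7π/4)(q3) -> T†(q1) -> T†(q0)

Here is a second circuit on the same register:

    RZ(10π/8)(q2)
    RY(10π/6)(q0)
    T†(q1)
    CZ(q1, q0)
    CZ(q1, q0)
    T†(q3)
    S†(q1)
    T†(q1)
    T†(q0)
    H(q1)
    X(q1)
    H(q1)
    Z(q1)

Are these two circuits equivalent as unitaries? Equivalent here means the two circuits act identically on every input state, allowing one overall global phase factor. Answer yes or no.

Yes — the two circuits implement the same unitary up to a global phase.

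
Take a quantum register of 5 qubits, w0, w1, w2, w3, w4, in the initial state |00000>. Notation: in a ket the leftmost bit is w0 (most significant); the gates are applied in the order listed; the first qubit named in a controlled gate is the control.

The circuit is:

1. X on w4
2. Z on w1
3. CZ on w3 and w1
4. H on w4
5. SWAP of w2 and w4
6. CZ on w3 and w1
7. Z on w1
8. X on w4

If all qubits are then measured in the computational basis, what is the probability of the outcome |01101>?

The probability of measuring |01101> is 0.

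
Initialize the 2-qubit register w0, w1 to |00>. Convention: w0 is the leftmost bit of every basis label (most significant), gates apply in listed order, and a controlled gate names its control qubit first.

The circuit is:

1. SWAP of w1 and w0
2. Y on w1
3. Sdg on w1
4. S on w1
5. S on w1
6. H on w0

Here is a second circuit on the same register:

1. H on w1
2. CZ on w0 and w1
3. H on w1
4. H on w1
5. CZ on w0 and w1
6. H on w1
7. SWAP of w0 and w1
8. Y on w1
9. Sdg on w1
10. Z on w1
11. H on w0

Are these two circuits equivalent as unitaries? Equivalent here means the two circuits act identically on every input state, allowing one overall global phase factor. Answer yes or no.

Yes — the two circuits implement the same unitary up to a global phase.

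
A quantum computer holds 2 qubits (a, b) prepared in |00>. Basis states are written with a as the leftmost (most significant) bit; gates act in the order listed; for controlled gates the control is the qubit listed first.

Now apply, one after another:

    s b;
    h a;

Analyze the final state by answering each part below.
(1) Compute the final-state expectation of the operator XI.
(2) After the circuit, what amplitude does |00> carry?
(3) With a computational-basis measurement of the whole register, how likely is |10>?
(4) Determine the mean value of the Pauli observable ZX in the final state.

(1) The expectation value of XI is 1.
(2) The final state's coefficient on |00> equals sqrt(2)/2.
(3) A full measurement returns |10> with probability 1/2.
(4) The observable ZX averages to 0.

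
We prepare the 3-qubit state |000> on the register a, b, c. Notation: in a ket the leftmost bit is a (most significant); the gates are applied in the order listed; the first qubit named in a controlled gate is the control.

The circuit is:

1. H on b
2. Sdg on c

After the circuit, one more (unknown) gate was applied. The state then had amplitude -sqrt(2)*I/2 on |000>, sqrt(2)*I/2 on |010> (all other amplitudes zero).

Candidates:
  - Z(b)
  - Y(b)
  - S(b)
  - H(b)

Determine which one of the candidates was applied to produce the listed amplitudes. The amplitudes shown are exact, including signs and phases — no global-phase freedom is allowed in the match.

The unique candidate consistent with the amplitudes is Y(b).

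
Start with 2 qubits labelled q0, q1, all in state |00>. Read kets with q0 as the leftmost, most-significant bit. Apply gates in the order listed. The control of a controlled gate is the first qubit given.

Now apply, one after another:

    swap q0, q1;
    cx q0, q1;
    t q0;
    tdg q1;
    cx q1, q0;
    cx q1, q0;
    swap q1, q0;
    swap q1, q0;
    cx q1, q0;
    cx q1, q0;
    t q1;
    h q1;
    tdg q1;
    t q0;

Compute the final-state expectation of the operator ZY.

The observable ZY averages to -sqrt(2)/2. Key observation: the block from step 4 through step 11 cancels to the identity and can be dropped.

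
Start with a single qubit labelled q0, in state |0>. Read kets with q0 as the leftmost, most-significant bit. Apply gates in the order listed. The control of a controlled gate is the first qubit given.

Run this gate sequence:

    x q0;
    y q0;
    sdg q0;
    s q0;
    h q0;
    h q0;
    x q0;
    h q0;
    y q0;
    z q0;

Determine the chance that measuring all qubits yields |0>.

A full measurement returns |0> with probability 1/2.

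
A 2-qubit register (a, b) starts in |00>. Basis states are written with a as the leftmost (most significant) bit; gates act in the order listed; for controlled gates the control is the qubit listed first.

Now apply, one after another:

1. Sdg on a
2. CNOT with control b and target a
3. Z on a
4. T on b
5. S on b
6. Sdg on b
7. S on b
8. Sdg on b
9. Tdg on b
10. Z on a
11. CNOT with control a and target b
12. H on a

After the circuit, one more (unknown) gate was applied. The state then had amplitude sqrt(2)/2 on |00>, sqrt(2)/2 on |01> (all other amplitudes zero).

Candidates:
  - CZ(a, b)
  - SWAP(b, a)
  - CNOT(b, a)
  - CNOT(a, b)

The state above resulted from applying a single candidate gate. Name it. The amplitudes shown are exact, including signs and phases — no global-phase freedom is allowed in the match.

It was SWAP(b, a) that produced the state shown. Key observation: gates 3-10 undo each other exactly, leaving only the rest of the circuit to track.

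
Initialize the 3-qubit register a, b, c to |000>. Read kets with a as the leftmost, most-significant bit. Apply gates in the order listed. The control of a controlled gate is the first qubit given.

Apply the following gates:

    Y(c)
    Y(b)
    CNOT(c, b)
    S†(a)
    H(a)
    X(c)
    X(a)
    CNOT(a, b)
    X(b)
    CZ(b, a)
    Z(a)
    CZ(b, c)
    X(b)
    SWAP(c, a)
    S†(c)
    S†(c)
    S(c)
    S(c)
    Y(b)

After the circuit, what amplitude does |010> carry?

The amplitude on |010> is -sqrt(2)*I/2. Key observation: the block from step 15 through step 18 cancels to the identity and can be dropped.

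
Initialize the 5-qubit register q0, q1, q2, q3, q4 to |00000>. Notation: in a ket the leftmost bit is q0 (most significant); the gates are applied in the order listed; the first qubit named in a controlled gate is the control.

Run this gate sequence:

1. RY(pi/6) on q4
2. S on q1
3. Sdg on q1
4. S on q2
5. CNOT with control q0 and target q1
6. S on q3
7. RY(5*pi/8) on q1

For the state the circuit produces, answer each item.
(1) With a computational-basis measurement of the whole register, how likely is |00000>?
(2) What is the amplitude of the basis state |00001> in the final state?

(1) The probability of measuring |00000> is (2 - sqrt(2 - sqrt(2)))*(sqrt(3) + 2)/16. Key observation: the block from step 2 through step 3 cancels to the identity and can be dropped.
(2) The amplitude on |00001> is (-sqrt(2) + sqrt(6))*cos(5*pi/16)/4.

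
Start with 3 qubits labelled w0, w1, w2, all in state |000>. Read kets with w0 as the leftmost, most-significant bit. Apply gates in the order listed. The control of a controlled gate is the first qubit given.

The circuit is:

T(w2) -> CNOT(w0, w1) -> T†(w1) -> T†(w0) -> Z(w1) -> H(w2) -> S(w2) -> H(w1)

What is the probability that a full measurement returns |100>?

A full measurement returns |100> with probability 0.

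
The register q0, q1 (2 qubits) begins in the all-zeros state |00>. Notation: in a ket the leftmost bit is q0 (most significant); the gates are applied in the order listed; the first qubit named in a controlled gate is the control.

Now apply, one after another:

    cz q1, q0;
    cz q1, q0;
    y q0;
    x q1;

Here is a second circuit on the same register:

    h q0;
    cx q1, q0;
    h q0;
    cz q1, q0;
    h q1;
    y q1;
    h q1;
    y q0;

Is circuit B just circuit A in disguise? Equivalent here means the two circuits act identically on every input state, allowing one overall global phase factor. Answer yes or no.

No — the two circuits implement different unitaries, even allowing a global phase.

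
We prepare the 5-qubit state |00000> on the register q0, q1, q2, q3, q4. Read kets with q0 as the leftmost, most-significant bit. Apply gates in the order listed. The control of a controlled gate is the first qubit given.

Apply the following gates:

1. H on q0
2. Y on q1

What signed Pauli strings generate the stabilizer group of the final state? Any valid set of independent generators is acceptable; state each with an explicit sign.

The stabilizer group can be generated by +XIIII, -IZIII, +IIZII, +IIIZI, +IIIIZ, among other valid generating sets.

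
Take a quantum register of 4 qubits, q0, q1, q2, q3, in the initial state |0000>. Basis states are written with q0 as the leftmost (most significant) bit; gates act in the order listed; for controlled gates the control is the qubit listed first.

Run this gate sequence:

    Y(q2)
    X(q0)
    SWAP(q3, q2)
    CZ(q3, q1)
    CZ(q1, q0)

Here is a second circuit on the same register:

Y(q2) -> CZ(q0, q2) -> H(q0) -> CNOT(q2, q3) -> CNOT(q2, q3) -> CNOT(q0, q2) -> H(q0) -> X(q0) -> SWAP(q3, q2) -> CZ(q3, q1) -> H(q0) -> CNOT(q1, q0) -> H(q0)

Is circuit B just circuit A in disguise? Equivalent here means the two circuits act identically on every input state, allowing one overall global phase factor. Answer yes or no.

No, they are not equivalent — no single phase factor reconciles the two unitaries.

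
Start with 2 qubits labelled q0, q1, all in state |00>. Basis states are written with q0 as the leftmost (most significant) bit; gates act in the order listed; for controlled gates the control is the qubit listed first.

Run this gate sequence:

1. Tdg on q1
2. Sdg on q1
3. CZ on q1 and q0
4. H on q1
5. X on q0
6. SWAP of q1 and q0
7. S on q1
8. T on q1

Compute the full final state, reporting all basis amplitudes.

The resulting statevector has amplitude 0 on |00>, sqrt(2)*exp(3*I*pi/4)/2 on |01>, 0 on |10>, sqrt(2)*exp(3*I*pi/4)/2 on |11>.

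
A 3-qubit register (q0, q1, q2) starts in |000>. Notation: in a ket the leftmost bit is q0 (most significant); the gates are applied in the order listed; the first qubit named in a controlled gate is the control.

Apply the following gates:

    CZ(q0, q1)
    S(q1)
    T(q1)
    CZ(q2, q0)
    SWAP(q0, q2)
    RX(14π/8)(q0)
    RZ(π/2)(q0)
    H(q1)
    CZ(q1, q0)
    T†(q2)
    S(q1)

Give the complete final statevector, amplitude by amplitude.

The resulting statevector has amplitude sqrt(2*sqrt(2) + 4)*exp(3*I*pi/4)/4 on |000>, 0 on |001>, -sqrt(2*sqrt(2) + 4)*exp(I*pi/4)/4 on |010>, 0 on |011>, -sqrt(4 - 2*sqrt(2))*exp(3*I*pi/4)/4 on |100>, 0 on |101>, -sqrt(4 - 2*sqrt(2))*exp(I*pi/4)/4 on |110>, 0 on |111>.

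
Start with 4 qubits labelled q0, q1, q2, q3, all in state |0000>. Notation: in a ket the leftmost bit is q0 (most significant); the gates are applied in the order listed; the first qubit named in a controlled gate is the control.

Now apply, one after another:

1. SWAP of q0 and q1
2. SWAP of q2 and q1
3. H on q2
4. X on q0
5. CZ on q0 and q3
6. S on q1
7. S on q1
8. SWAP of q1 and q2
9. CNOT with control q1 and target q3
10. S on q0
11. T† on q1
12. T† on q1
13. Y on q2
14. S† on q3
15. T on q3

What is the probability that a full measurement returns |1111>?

A full measurement returns |1111> with probability 1/2.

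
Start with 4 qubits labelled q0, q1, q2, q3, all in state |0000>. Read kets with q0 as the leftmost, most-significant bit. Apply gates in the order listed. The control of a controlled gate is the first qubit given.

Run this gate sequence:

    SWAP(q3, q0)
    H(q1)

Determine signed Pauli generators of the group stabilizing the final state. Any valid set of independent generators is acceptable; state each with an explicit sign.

The stabilizer group can be generated by +IXII, +ZIII, +IIZI, +IIIZ, among other valid generating sets.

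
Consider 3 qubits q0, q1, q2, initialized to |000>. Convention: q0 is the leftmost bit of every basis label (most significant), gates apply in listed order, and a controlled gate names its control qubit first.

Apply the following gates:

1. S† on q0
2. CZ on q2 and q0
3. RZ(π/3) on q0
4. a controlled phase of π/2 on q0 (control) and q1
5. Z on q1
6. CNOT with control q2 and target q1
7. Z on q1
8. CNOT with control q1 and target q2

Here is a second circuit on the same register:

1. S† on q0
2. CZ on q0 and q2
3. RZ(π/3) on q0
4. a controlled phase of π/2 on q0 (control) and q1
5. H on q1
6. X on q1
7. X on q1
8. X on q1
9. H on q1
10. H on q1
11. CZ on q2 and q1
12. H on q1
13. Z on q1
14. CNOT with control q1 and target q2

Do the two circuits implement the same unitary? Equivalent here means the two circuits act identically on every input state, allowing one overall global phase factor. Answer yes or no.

Yes — the two circuits implement the same unitary up to a global phase.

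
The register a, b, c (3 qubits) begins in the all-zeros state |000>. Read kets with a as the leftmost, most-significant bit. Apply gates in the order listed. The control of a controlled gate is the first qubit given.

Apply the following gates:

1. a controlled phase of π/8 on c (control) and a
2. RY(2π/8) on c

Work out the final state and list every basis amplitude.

After the circuit, the state carries amplitude sqrt(sqrt(2) + 2)/2 on |000>, sqrt(2 - sqrt(2))/2 on |001>, and 0 on every other basis state.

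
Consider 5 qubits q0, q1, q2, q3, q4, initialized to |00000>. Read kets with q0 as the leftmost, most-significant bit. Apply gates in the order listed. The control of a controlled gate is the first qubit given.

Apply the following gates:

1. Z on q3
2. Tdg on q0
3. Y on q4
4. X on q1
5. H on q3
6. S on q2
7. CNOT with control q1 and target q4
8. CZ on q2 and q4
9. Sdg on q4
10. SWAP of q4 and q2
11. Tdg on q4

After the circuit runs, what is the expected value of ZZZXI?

The observable ZZZXI averages to -1.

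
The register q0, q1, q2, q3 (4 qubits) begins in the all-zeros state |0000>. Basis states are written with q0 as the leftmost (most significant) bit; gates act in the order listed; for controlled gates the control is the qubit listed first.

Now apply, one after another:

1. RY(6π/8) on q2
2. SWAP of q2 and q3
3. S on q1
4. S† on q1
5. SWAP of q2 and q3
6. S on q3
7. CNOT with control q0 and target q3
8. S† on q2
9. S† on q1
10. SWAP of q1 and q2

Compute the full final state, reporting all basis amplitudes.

The resulting statevector has amplitude sqrt(2 - sqrt(2))/2 on |0000>, -I*sqrt(sqrt(2) + 2)/2 on |0100>, and 0 on every other basis state.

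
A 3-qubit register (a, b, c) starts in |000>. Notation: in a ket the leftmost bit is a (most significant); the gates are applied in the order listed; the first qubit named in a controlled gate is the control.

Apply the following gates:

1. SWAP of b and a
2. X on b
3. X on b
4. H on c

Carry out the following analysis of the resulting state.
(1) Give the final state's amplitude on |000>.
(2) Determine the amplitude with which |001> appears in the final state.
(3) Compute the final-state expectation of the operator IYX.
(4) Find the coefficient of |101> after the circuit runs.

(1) The final state's coefficient on |000> equals sqrt(2)/2.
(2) |001> carries amplitude sqrt(2)/2 in the final state.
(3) The observable IYX averages to 0.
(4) The amplitude on |101> is 0.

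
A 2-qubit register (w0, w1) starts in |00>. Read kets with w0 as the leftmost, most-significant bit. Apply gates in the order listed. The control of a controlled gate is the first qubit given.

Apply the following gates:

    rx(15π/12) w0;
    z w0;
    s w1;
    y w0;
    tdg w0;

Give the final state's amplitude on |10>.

|10> carries amplitude -sqrt(2 - sqrt(2))*exp(I*pi/4)/2 in the final state.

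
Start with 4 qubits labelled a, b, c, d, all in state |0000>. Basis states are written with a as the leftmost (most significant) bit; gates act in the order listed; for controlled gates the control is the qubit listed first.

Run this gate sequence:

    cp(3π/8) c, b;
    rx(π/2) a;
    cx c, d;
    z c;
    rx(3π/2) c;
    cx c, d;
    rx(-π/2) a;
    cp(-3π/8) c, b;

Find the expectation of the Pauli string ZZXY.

The expectation value of ZZXY is 1.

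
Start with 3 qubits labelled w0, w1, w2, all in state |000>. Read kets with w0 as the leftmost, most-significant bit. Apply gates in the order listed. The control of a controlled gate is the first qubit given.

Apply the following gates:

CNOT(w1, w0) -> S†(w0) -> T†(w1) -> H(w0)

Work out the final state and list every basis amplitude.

After the circuit, the state carries amplitude sqrt(2)/2 on |000>, sqrt(2)/2 on |100>, and 0 on every other basis state.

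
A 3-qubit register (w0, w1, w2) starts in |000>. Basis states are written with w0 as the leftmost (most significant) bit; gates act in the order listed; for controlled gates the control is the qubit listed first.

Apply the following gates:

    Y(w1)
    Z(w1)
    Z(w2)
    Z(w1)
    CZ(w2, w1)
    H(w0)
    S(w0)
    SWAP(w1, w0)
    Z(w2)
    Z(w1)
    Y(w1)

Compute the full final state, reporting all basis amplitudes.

The final amplitudes are -sqrt(2)*I/2 on |100>, -sqrt(2)/2 on |110>, and 0 on every other basis state.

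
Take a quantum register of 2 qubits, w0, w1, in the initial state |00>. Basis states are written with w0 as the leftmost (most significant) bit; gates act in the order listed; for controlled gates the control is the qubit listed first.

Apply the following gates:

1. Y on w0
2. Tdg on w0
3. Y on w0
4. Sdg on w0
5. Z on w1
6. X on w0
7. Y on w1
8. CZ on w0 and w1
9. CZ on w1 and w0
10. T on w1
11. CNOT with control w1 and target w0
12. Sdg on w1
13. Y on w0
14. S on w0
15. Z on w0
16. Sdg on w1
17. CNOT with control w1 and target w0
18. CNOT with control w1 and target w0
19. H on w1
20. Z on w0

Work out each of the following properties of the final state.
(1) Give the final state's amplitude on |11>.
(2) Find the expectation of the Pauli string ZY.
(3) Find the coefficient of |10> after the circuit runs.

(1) The amplitude on |11> is -sqrt(2)*I/2. Key observation: the block from step 17 through step 18 cancels to the identity and can be dropped.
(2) In the final state, ZY has expectation 0.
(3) The final state's coefficient on |10> equals sqrt(2)*I/2.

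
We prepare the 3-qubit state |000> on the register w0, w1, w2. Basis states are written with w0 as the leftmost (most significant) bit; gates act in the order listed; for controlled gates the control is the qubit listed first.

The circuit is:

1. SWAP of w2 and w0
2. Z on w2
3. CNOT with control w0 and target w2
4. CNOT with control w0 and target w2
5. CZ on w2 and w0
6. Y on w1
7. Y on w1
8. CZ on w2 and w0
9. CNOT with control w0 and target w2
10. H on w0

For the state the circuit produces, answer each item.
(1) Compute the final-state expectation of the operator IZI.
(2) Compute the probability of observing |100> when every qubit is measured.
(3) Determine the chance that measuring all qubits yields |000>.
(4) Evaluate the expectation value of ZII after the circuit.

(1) The observable IZI averages to 1. Key observation: gates 4-9 undo each other exactly, leaving only the rest of the circuit to track.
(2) Outcome |100> occurs with probability 1/2.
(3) A full measurement returns |000> with probability 1/2.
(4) The observable ZII averages to 0.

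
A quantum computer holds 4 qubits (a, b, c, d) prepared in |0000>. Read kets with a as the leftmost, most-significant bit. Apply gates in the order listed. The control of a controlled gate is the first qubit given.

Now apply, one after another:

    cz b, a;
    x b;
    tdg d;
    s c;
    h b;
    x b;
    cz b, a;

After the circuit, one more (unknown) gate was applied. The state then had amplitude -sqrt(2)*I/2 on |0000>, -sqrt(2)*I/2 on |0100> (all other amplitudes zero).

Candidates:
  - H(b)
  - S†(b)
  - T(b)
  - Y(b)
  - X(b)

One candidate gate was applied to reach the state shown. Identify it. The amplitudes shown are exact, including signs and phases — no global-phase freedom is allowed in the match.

The applied gate was Y(b).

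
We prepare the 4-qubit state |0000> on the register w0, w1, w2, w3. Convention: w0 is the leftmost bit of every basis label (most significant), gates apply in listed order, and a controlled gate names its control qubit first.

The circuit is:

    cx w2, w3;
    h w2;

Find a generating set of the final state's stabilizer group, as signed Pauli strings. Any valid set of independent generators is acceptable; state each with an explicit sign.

The final state is stabilized by the group generated by +IIXI, +ZIII, +IZII, +IIIZ; other independent generating sets are equally valid.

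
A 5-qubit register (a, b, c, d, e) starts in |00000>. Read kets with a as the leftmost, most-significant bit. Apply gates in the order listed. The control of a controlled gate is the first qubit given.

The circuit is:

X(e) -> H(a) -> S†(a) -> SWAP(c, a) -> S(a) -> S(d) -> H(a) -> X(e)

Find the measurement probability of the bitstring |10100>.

Outcome |10100> occurs with probability 1/4.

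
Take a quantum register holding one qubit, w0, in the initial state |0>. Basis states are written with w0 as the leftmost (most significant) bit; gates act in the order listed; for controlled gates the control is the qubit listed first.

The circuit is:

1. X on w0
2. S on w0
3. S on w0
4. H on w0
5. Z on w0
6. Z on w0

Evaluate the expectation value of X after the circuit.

In the final state, X has expectation -1.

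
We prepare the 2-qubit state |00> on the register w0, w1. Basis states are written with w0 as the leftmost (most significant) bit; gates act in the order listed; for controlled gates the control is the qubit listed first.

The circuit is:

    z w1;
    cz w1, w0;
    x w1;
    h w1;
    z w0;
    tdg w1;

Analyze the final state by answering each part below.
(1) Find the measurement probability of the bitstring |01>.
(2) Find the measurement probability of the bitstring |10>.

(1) The probability of measuring |01> is 1/2.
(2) A full measurement returns |10> with probability 0.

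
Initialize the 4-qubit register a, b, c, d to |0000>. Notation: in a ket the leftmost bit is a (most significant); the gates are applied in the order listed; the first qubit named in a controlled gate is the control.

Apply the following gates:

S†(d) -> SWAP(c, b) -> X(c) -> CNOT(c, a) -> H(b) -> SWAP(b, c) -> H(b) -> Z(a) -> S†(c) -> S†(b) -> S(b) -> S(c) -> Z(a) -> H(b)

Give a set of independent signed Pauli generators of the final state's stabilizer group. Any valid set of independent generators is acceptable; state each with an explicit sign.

One valid set of independent stabilizer generators is +IIXI, -ZIII, -IZII, +IIIZ (any independent generating set of the same group is equally correct). Key observation: the block from step 7 through step 14 cancels to the identity and can be dropped.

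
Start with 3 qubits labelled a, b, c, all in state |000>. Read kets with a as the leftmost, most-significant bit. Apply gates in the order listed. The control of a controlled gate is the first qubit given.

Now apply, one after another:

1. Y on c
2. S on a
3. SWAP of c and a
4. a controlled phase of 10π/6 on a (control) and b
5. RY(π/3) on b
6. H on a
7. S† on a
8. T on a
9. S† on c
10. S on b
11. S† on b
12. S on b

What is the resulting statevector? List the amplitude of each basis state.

The resulting statevector has amplitude sqrt(6)*I/4 on |000>, 0 on |001>, -sqrt(2)/4 on |010>, 0 on |011>, -sqrt(6)*exp(I*pi/4)/4 on |100>, 0 on |101>, -sqrt(2)*exp(3*I*pi/4)/4 on |110>, 0 on |111>. Key observation: steps 10-11 multiply out to the identity, so the circuit reduces to the remaining gates.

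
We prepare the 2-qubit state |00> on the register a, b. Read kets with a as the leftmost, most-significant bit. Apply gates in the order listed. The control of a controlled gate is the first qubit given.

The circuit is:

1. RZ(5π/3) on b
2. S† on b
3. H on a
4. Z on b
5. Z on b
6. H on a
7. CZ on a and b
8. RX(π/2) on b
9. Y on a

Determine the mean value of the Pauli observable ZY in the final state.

In the final state, ZY has expectation 1.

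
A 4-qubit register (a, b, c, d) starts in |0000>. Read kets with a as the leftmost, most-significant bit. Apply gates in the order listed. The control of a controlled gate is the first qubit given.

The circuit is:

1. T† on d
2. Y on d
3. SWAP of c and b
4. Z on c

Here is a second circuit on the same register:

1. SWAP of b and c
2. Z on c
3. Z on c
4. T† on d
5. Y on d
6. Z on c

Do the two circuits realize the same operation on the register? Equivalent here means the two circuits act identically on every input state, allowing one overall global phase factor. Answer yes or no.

Yes: on every input state the two circuits agree up to one overall phase factor.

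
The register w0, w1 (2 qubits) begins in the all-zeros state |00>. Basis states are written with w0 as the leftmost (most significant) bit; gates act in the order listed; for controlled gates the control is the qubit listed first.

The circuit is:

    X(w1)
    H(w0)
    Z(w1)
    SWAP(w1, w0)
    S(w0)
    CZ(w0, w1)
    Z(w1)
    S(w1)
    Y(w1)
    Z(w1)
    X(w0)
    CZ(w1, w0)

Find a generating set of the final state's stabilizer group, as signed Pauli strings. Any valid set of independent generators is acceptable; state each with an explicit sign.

The stabilizer group can be generated by -IY, +ZI, among other valid generating sets.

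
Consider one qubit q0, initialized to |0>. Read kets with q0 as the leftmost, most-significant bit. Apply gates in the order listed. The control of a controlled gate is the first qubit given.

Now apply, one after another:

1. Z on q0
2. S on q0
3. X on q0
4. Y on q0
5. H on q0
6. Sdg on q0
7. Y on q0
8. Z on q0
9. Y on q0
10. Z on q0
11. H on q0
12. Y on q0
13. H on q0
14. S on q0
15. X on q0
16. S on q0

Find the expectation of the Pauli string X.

The expectation value of X is 0.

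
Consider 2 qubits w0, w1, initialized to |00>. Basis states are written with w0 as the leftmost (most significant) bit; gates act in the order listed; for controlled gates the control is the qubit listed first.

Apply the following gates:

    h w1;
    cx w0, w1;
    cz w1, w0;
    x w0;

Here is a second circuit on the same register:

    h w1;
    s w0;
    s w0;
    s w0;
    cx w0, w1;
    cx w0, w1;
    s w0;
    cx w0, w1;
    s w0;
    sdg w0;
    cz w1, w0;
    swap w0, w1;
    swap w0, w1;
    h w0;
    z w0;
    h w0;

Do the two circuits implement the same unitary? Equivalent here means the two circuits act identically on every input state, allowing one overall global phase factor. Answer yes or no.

Yes: on every input state the two circuits agree up to one overall phase factor.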